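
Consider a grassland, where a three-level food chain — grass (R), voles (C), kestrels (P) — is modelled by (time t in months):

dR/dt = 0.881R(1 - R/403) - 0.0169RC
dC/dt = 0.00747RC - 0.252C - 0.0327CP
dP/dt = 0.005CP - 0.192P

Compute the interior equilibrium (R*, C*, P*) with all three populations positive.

From dP/dt = 0: 0.005C* = 0.192, so C* = 38.4.
From dR/dt = 0: 0.881(1 - R*/403) = 0.0169·38.4, giving R* = 403·(1 - 0.737) = 106.
From dC/dt = 0: 0.00747·106 - 0.252 = 0.0327P*, so P* = 0.541/0.0327 = 16.5.

R* ≈ 106, C* ≈ 38.4, P* ≈ 16.5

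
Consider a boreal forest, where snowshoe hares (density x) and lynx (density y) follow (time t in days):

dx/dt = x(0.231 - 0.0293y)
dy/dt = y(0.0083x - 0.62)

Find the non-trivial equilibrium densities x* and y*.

Set dy/dt = 0 with y > 0: 0.0083x - 0.62 = 0, so x* = 0.62/0.0083 = 74.7.
Set dx/dt = 0 with x > 0: 0.231 - 0.0293y = 0, so y* = 0.231/0.0293 = 7.88.

x* ≈ 74.7, y* ≈ 7.88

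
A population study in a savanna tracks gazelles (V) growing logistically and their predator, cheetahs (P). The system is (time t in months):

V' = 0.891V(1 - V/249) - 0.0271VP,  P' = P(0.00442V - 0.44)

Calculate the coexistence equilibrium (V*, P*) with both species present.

From dP/dt = 0 with P > 0: 0.00442V* = 0.44, so V* = 99.5.
Substitute into dV/dt = 0: 0.891(1 - 99.5/249) = 0.0271P*.
The bracket is 0.6, giving P* = 0.535/0.0271 = 19.7.

V* ≈ 99.5, P* ≈ 19.7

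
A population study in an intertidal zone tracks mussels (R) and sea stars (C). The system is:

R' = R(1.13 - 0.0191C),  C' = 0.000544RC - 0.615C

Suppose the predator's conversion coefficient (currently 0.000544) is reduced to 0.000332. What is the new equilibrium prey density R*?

R* ≈ 1850

At the interior fixed point, setting dC/dt = 0 with C > 0 fixes R* = (predator death rate)/(RC coefficient) — independent of the other coefficients.
With the change, R* = 0.615/0.000332 = 1850; it rises from 1130.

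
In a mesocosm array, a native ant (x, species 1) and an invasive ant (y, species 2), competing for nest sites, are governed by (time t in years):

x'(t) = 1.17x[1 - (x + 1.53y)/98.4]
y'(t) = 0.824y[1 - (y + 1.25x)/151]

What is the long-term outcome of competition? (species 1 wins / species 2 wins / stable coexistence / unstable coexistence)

Compare the nullcline intercepts: K1/α12 = 98.4/1.53 = 64.3 < K2 = 151; K2/α21 = 151/1.25 = 121 > K1 = 98.4.
Since the inequalities point opposite ways, species 2 can invade but species 1 cannot.

species 2 excludes species 1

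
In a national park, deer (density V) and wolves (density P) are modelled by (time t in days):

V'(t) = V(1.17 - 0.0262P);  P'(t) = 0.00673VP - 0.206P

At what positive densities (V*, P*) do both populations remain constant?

Set dP/dt = 0 with P > 0: 0.00673V - 0.206 = 0, so V* = 0.206/0.00673 = 30.6.
Set dV/dt = 0 with V > 0: 1.17 - 0.0262P = 0, so P* = 1.17/0.0262 = 44.7.

V* ≈ 30.6, P* ≈ 44.7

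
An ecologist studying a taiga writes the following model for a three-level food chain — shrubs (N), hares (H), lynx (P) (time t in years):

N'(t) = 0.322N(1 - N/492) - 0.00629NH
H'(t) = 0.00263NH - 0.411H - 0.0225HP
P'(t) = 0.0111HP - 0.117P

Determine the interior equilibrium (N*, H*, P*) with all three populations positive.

N* ≈ 391, H* ≈ 10.5, P* ≈ 27.4

From dP/dt = 0: 0.0111H* = 0.117, so H* = 10.5.
From dN/dt = 0: 0.322(1 - N*/492) = 0.00629·10.5, giving N* = 492·(1 - 0.206) = 391.
From dH/dt = 0: 0.00263·391 - 0.411 = 0.0225P*, so P* = 0.617/0.0225 = 27.4.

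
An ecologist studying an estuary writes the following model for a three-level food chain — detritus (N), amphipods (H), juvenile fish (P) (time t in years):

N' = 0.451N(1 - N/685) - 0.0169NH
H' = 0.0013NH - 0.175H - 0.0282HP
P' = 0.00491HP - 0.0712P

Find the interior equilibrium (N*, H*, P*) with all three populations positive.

N* ≈ 313, H* ≈ 14.5, P* ≈ 8.21

From dP/dt = 0: 0.00491H* = 0.0712, so H* = 14.5.
From dN/dt = 0: 0.451(1 - N*/685) = 0.0169·14.5, giving N* = 685·(1 - 0.543) = 313.
From dH/dt = 0: 0.0013·313 - 0.175 = 0.0282P*, so P* = 0.232/0.0282 = 8.21.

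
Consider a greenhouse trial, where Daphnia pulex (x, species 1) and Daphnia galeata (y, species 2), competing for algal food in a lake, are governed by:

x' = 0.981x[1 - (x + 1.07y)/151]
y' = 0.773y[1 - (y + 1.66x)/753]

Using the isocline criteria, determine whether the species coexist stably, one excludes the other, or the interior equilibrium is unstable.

species 2 excludes species 1

Compare the nullcline intercepts: K1/α12 = 151/1.07 = 141 < K2 = 753; K2/α21 = 753/1.66 = 454 > K1 = 151.
Since the inequalities point opposite ways, species 2 can invade but species 1 cannot.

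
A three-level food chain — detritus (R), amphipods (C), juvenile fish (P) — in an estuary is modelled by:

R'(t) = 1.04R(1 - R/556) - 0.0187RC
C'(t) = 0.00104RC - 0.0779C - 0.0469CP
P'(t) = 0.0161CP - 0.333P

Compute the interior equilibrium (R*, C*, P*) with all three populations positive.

R* ≈ 349, C* ≈ 20.7, P* ≈ 6.08

From dP/dt = 0: 0.0161C* = 0.333, so C* = 20.7.
From dR/dt = 0: 1.04(1 - R*/556) = 0.0187·20.7, giving R* = 556·(1 - 0.372) = 349.
From dC/dt = 0: 0.00104·349 - 0.0779 = 0.0469P*, so P* = 0.285/0.0469 = 6.08.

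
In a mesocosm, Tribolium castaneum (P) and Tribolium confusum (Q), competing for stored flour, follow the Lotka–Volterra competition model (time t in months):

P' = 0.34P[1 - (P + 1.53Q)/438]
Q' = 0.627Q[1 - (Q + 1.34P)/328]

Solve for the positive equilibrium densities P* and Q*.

P* ≈ 60.8, Q* ≈ 247

Setting both brackets to zero gives the nullclines P + 1.53Q = 438 and 1.34P + Q = 328.
Substituting Q = 328 - 1.34P into the first: P(1 - 1.53·1.34) = 438 - 1.53·328.
So P* = -63.8/-1.05 = 60.8, and then Q* = 328 - 1.34·60.8 = 247.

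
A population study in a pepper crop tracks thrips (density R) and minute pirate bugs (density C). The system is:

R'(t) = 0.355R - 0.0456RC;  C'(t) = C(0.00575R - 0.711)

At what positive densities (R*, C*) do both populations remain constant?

Set dC/dt = 0 with C > 0: 0.00575R - 0.711 = 0, so R* = 0.711/0.00575 = 124.
Set dR/dt = 0 with R > 0: 0.355 - 0.0456C = 0, so C* = 0.355/0.0456 = 7.79.

R* ≈ 124, C* ≈ 7.79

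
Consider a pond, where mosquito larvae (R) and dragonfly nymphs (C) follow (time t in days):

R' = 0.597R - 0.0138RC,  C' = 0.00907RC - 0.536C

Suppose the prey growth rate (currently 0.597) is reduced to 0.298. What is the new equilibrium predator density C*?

C* ≈ 21.6

At the interior fixed point, setting dR/dt = 0 with R > 0 fixes C* = (prey growth rate)/(RC coefficient) — independent of the other coefficients.
With the change, C* = 0.298/0.0138 = 21.6; it falls from 43.3.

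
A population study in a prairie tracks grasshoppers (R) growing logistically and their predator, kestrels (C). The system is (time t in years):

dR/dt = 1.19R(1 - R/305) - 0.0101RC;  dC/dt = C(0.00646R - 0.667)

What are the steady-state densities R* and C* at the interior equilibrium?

R* ≈ 103, C* ≈ 77.9

From dC/dt = 0 with C > 0: 0.00646R* = 0.667, so R* = 103.
Substitute into dR/dt = 0: 1.19(1 - 103/305) = 0.0101C*.
The bracket is 0.661, giving C* = 0.787/0.0101 = 77.9.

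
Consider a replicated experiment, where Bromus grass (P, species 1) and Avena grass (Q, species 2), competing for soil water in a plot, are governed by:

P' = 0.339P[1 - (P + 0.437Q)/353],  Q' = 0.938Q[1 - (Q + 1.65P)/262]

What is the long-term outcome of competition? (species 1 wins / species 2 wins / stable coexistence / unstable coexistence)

species 1 excludes species 2

Compare the nullcline intercepts: K1/α12 = 353/0.437 = 808 > K2 = 262; K2/α21 = 262/1.65 = 159 < K1 = 353.
Since the inequalities point opposite ways, species 1 can invade but species 2 cannot.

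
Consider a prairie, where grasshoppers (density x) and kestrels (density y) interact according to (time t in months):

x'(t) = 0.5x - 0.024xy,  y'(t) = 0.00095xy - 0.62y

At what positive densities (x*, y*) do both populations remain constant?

x* ≈ 653, y* ≈ 20.8

Set dy/dt = 0 with y > 0: 0.00095x - 0.62 = 0, so x* = 0.62/0.00095 = 653.
Set dx/dt = 0 with x > 0: 0.5 - 0.024y = 0, so y* = 0.5/0.024 = 20.8.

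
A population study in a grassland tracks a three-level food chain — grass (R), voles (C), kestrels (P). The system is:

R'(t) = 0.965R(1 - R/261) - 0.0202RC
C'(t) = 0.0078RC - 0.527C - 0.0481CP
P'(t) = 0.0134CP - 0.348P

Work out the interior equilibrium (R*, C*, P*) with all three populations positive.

From dP/dt = 0: 0.0134C* = 0.348, so C* = 26.
From dR/dt = 0: 0.965(1 - R*/261) = 0.0202·26, giving R* = 261·(1 - 0.544) = 119.
From dC/dt = 0: 0.0078·119 - 0.527 = 0.0481P*, so P* = 0.402/0.0481 = 8.36.

R* ≈ 119, C* ≈ 26, P* ≈ 8.36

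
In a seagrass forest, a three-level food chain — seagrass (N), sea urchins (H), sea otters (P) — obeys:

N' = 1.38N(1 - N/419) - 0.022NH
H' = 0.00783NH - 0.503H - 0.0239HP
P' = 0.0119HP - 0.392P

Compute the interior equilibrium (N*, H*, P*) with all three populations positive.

N* ≈ 199, H* ≈ 32.9, P* ≈ 44.1

From dP/dt = 0: 0.0119H* = 0.392, so H* = 32.9.
From dN/dt = 0: 1.38(1 - N*/419) = 0.022·32.9, giving N* = 419·(1 - 0.525) = 199.
From dH/dt = 0: 0.00783·199 - 0.503 = 0.0239P*, so P* = 1.05/0.0239 = 44.1.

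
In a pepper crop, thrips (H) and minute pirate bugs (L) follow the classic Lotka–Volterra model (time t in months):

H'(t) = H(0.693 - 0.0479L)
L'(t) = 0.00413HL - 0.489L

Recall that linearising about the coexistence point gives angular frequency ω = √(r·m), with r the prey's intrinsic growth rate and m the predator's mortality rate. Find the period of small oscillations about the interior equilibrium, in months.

T ≈ 10.8 months

Here r = 0.693 and m = 0.489, so r·m = 0.339.
ω = √0.339 = 0.582 per month, hence T = 2π/ω ≈ 10.8 months.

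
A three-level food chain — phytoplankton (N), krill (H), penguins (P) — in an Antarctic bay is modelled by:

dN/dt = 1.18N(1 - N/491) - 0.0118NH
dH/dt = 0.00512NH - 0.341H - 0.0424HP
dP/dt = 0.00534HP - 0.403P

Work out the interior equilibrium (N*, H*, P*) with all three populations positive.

N* ≈ 120, H* ≈ 75.5, P* ≈ 6.5

From dP/dt = 0: 0.00534H* = 0.403, so H* = 75.5.
From dN/dt = 0: 1.18(1 - N*/491) = 0.0118·75.5, giving N* = 491·(1 - 0.755) = 120.
From dH/dt = 0: 0.00512·120 - 0.341 = 0.0424P*, so P* = 0.276/0.0424 = 6.5.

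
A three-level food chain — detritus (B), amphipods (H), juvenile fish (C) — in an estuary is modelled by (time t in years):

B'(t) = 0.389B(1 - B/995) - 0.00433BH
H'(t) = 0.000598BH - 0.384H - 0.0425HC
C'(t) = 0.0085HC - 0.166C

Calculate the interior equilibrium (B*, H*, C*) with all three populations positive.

B* ≈ 779, H* ≈ 19.5, C* ≈ 1.92

From dC/dt = 0: 0.0085H* = 0.166, so H* = 19.5.
From dB/dt = 0: 0.389(1 - B*/995) = 0.00433·19.5, giving B* = 995·(1 - 0.217) = 779.
From dH/dt = 0: 0.000598·779 - 0.384 = 0.0425C*, so C* = 0.0817/0.0425 = 1.92.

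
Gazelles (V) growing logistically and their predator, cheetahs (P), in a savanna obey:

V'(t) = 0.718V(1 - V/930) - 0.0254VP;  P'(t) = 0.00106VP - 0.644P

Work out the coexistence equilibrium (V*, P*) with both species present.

V* ≈ 608, P* ≈ 9.8

From dP/dt = 0 with P > 0: 0.00106V* = 0.644, so V* = 608.
Substitute into dV/dt = 0: 0.718(1 - 608/930) = 0.0254P*.
The bracket is 0.347, giving P* = 0.249/0.0254 = 9.8.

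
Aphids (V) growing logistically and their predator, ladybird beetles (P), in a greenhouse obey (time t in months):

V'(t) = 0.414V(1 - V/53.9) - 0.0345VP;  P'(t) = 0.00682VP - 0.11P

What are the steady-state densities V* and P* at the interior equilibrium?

V* ≈ 16.1, P* ≈ 8.41

From dP/dt = 0 with P > 0: 0.00682V* = 0.11, so V* = 16.1.
Substitute into dV/dt = 0: 0.414(1 - 16.1/53.9) = 0.0345P*.
The bracket is 0.701, giving P* = 0.29/0.0345 = 8.41.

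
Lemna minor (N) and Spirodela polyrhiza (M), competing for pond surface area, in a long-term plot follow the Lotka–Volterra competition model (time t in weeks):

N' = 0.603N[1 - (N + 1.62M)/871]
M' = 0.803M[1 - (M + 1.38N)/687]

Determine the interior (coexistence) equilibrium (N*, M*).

N* ≈ 196, M* ≈ 417

Setting both brackets to zero gives the nullclines N + 1.62M = 871 and 1.38N + M = 687.
Substituting M = 687 - 1.38N into the first: N(1 - 1.62·1.38) = 871 - 1.62·687.
So N* = -242/-1.24 = 196, and then M* = 687 - 1.38·196 = 417.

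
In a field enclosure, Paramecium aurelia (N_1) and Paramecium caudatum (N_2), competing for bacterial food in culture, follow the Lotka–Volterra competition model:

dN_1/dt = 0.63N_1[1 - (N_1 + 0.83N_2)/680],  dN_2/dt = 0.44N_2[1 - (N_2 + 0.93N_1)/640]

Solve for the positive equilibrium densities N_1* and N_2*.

N_1* ≈ 652, N_2* ≈ 33.3

Setting both brackets to zero gives the nullclines N_1 + 0.83N_2 = 680 and 0.93N_1 + N_2 = 640.
Substituting N_2 = 640 - 0.93N_1 into the first: N_1(1 - 0.83·0.93) = 680 - 0.83·640.
So N_1* = 149/0.228 = 652, and then N_2* = 640 - 0.93·652 = 33.3.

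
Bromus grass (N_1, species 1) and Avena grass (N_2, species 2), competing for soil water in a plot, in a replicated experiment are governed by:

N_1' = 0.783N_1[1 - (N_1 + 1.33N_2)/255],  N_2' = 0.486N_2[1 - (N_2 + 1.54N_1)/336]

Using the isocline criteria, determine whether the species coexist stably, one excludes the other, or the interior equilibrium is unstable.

Compare the nullcline intercepts: K1/α12 = 255/1.33 = 192 < K2 = 336; K2/α21 = 336/1.54 = 218 < K1 = 255.
Since both are reversed, neither can invade when rare; the interior point is a saddle.

unstable coexistence (outcome depends on initial conditions)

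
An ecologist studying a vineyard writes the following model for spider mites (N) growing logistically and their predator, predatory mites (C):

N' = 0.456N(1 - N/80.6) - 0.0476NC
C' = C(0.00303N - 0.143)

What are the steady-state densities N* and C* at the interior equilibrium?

From dC/dt = 0 with C > 0: 0.00303N* = 0.143, so N* = 47.2.
Substitute into dN/dt = 0: 0.456(1 - 47.2/80.6) = 0.0476C*.
The bracket is 0.414, giving C* = 0.189/0.0476 = 3.97.

N* ≈ 47.2, C* ≈ 3.97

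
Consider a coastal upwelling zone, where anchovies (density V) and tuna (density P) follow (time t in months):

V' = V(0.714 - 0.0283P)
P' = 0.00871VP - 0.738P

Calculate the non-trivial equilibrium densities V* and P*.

V* ≈ 84.7, P* ≈ 25.2

Set dP/dt = 0 with P > 0: 0.00871V - 0.738 = 0, so V* = 0.738/0.00871 = 84.7.
Set dV/dt = 0 with V > 0: 0.714 - 0.0283P = 0, so P* = 0.714/0.0283 = 25.2.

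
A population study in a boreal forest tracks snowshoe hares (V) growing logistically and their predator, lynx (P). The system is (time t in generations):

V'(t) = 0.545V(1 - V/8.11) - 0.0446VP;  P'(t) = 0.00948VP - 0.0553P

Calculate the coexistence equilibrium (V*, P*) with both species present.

V* ≈ 5.83, P* ≈ 3.43

From dP/dt = 0 with P > 0: 0.00948V* = 0.0553, so V* = 5.83.
Substitute into dV/dt = 0: 0.545(1 - 5.83/8.11) = 0.0446P*.
The bracket is 0.281, giving P* = 0.153/0.0446 = 3.43.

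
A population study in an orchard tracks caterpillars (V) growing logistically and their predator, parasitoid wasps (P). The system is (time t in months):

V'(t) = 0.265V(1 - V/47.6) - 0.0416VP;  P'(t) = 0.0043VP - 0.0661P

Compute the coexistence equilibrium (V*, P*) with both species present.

V* ≈ 15.4, P* ≈ 4.31

From dP/dt = 0 with P > 0: 0.0043V* = 0.0661, so V* = 15.4.
Substitute into dV/dt = 0: 0.265(1 - 15.4/47.6) = 0.0416P*.
The bracket is 0.677, giving P* = 0.179/0.0416 = 4.31.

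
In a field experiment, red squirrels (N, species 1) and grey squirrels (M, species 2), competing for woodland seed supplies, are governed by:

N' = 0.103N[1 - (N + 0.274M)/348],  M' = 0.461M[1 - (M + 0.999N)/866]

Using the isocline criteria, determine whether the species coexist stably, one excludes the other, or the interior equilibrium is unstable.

Compare the nullcline intercepts: K1/α12 = 348/0.274 = 1270 > K2 = 866; K2/α21 = 866/0.999 = 867 > K1 = 348.
Since both inequalities hold, each species can invade when rare, so the interior equilibrium is stable.

stable coexistence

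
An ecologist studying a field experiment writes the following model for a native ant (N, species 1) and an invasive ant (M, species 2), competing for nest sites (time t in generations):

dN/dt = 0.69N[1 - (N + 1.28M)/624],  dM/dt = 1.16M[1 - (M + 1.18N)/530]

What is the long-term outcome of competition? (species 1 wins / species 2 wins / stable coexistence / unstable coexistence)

Compare the nullcline intercepts: K1/α12 = 624/1.28 = 488 < K2 = 530; K2/α21 = 530/1.18 = 449 < K1 = 624.
Since both are reversed, neither can invade when rare; the interior point is a saddle.

unstable coexistence (outcome depends on initial conditions)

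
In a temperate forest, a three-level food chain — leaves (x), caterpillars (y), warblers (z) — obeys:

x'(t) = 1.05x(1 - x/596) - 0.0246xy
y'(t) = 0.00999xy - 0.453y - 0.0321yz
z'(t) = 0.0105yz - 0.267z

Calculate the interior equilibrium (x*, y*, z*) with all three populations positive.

From dz/dt = 0: 0.0105y* = 0.267, so y* = 25.4.
From dx/dt = 0: 1.05(1 - x*/596) = 0.0246·25.4, giving x* = 596·(1 - 0.596) = 241.
From dy/dt = 0: 0.00999·241 - 0.453 = 0.0321z*, so z* = 1.95/0.0321 = 60.9.

x* ≈ 241, y* ≈ 25.4, z* ≈ 60.9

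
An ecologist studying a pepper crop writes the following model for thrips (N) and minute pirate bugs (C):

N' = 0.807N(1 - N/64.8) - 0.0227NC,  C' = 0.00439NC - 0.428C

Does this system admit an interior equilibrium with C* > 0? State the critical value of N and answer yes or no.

The predator equation gives dC/dt > 0 only when N > 0.428/0.00439 = 97.5.
Without the predator, N → K = 64.8. Since 64.8 < 97.5, the predator cannot invade.

Threshold N = 97.5; K < 97.5, so no, the predator goes extinct.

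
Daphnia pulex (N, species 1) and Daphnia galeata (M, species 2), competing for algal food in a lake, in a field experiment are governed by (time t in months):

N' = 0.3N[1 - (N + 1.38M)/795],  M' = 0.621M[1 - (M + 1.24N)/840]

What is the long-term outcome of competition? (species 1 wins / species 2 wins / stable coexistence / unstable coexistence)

unstable coexistence (outcome depends on initial conditions)

Compare the nullcline intercepts: K1/α12 = 795/1.38 = 576 < K2 = 840; K2/α21 = 840/1.24 = 677 < K1 = 795.
Since both are reversed, neither can invade when rare; the interior point is a saddle.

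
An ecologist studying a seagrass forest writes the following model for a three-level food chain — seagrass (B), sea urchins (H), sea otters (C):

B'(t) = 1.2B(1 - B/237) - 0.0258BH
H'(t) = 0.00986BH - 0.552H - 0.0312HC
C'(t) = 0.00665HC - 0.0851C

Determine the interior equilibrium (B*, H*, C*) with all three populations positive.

B* ≈ 172, H* ≈ 12.8, C* ≈ 36.6

From dC/dt = 0: 0.00665H* = 0.0851, so H* = 12.8.
From dB/dt = 0: 1.2(1 - B*/237) = 0.0258·12.8, giving B* = 237·(1 - 0.275) = 172.
From dH/dt = 0: 0.00986·172 - 0.552 = 0.0312C*, so C* = 1.14/0.0312 = 36.6.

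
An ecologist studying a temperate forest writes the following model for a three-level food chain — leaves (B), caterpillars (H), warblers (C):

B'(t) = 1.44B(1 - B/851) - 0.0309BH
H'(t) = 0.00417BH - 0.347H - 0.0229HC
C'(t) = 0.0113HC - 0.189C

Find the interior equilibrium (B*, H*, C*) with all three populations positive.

From dC/dt = 0: 0.0113H* = 0.189, so H* = 16.7.
From dB/dt = 0: 1.44(1 - B*/851) = 0.0309·16.7, giving B* = 851·(1 - 0.359) = 546.
From dH/dt = 0: 0.00417·546 - 0.347 = 0.0229C*, so C* = 1.93/0.0229 = 84.2.

B* ≈ 546, H* ≈ 16.7, C* ≈ 84.2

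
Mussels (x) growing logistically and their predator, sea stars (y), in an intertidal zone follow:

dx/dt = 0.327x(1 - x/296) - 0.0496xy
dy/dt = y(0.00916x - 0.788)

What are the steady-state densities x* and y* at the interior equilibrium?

x* ≈ 86, y* ≈ 4.68

From dy/dt = 0 with y > 0: 0.00916x* = 0.788, so x* = 86.
Substitute into dx/dt = 0: 0.327(1 - 86/296) = 0.0496y*.
The bracket is 0.709, giving y* = 0.232/0.0496 = 4.68.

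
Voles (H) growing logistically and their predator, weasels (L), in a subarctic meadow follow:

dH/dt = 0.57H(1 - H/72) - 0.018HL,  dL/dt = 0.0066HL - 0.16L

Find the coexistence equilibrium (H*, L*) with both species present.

From dL/dt = 0 with L > 0: 0.0066H* = 0.16, so H* = 24.2.
Substitute into dH/dt = 0: 0.57(1 - 24.2/72) = 0.018L*.
The bracket is 0.663, giving L* = 0.378/0.018 = 21.

H* ≈ 24.2, L* ≈ 21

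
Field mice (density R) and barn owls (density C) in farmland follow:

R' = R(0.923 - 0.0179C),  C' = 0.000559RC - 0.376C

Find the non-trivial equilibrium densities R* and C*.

Set dC/dt = 0 with C > 0: 0.000559R - 0.376 = 0, so R* = 0.376/0.000559 = 673.
Set dR/dt = 0 with R > 0: 0.923 - 0.0179C = 0, so C* = 0.923/0.0179 = 51.6.

R* ≈ 673, C* ≈ 51.6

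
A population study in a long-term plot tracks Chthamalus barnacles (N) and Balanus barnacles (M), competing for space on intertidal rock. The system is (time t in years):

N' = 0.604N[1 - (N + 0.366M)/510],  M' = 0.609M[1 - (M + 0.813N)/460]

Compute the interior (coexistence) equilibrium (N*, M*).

N* ≈ 486, M* ≈ 64.6

Setting both brackets to zero gives the nullclines N + 0.366M = 510 and 0.813N + M = 460.
Substituting M = 460 - 0.813N into the first: N(1 - 0.366·0.813) = 510 - 0.366·460.
So N* = 342/0.702 = 486, and then M* = 460 - 0.813·486 = 64.6.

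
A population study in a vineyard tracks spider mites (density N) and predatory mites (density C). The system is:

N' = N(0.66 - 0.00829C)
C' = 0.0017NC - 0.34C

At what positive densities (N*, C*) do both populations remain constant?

Set dC/dt = 0 with C > 0: 0.0017N - 0.34 = 0, so N* = 0.34/0.0017 = 200.
Set dN/dt = 0 with N > 0: 0.66 - 0.00829C = 0, so C* = 0.66/0.00829 = 79.6.

N* ≈ 200, C* ≈ 79.6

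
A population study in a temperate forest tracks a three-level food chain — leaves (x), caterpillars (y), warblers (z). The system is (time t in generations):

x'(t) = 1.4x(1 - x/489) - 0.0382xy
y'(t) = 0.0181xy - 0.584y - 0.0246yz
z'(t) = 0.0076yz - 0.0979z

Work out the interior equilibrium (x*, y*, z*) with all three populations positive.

x* ≈ 317, y* ≈ 12.9, z* ≈ 210

From dz/dt = 0: 0.0076y* = 0.0979, so y* = 12.9.
From dx/dt = 0: 1.4(1 - x*/489) = 0.0382·12.9, giving x* = 489·(1 - 0.351) = 317.
From dy/dt = 0: 0.0181·317 - 0.584 = 0.0246z*, so z* = 5.16/0.0246 = 210.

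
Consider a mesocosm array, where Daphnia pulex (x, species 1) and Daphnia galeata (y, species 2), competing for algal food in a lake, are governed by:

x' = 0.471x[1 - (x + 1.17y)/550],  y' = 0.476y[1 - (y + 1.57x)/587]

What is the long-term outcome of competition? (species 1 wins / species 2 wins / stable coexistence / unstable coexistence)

unstable coexistence (outcome depends on initial conditions)

Compare the nullcline intercepts: K1/α12 = 550/1.17 = 470 < K2 = 587; K2/α21 = 587/1.57 = 374 < K1 = 550.
Since both are reversed, neither can invade when rare; the interior point is a saddle.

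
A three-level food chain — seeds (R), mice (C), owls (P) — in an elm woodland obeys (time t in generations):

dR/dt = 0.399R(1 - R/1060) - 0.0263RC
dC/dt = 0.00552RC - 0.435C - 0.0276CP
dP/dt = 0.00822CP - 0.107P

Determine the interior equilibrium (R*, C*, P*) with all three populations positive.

From dP/dt = 0: 0.00822C* = 0.107, so C* = 13.
From dR/dt = 0: 0.399(1 - R*/1060) = 0.0263·13, giving R* = 1060·(1 - 0.858) = 151.
From dC/dt = 0: 0.00552·151 - 0.435 = 0.0276P*, so P* = 0.396/0.0276 = 14.3.

R* ≈ 151, C* ≈ 13, P* ≈ 14.3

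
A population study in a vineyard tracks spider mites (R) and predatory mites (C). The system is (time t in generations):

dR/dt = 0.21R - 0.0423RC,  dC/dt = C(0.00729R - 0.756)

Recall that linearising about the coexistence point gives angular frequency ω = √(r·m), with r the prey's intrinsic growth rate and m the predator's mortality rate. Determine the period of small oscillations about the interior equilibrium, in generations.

T ≈ 15.8 generations

Here r = 0.21 and m = 0.756, so r·m = 0.159.
ω = √0.159 = 0.398 per generation, hence T = 2π/ω ≈ 15.8 generations.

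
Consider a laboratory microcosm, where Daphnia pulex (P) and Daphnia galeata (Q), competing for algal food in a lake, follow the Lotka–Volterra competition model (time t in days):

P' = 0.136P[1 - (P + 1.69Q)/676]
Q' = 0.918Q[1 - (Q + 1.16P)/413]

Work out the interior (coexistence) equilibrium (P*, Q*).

Setting both brackets to zero gives the nullclines P + 1.69Q = 676 and 1.16P + Q = 413.
Substituting Q = 413 - 1.16P into the first: P(1 - 1.69·1.16) = 676 - 1.69·413.
So P* = -22/-0.96 = 22.9, and then Q* = 413 - 1.16·22.9 = 386.

P* ≈ 22.9, Q* ≈ 386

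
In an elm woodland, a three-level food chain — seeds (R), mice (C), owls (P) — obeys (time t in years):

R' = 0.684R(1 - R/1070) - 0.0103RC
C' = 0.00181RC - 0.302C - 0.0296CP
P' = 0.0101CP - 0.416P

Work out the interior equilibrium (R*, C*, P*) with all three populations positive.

From dP/dt = 0: 0.0101C* = 0.416, so C* = 41.2.
From dR/dt = 0: 0.684(1 - R*/1070) = 0.0103·41.2, giving R* = 1070·(1 - 0.62) = 406.
From dC/dt = 0: 0.00181·406 - 0.302 = 0.0296P*, so P* = 0.433/0.0296 = 14.6.

R* ≈ 406, C* ≈ 41.2, P* ≈ 14.6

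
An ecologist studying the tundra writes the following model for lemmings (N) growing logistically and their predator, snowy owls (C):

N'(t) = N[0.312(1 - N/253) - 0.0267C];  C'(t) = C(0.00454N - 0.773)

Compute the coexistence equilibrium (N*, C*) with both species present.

From dC/dt = 0 with C > 0: 0.00454N* = 0.773, so N* = 170.
Substitute into dN/dt = 0: 0.312(1 - 170/253) = 0.0267C*.
The bracket is 0.327, giving C* = 0.102/0.0267 = 3.82.

N* ≈ 170, C* ≈ 3.82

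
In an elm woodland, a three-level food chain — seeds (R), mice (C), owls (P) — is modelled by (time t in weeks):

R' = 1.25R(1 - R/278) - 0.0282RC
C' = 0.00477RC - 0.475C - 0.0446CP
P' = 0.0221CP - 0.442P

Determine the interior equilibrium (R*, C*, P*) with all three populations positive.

From dP/dt = 0: 0.0221C* = 0.442, so C* = 20.
From dR/dt = 0: 1.25(1 - R*/278) = 0.0282·20, giving R* = 278·(1 - 0.451) = 153.
From dC/dt = 0: 0.00477·153 - 0.475 = 0.0446P*, so P* = 0.253/0.0446 = 5.67.

R* ≈ 153, C* ≈ 20, P* ≈ 5.67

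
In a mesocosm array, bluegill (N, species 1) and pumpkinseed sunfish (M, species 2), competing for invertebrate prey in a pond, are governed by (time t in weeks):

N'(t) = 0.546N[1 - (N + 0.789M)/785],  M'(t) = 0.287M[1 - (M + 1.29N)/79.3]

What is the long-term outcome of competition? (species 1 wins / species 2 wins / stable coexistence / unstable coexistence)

Compare the nullcline intercepts: K1/α12 = 785/0.789 = 995 > K2 = 79.3; K2/α21 = 79.3/1.29 = 61.5 < K1 = 785.
Since the inequalities point opposite ways, species 1 can invade but species 2 cannot.

species 1 excludes species 2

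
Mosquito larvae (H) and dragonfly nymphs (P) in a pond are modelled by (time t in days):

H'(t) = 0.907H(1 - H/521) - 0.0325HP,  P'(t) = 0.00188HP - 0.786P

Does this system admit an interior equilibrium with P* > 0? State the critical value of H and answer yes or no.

Threshold H = 418; K > 418, so yes, the predator persists.

The predator equation gives dP/dt > 0 only when H > 0.786/0.00188 = 418.
Without the predator, H → K = 521. Since 521 > 418, the predator can invade and persist.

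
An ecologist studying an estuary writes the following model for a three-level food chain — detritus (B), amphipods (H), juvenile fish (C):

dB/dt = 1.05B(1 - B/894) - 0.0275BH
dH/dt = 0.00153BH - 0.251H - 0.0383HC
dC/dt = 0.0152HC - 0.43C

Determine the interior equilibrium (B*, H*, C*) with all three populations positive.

B* ≈ 232, H* ≈ 28.3, C* ≈ 2.7

From dC/dt = 0: 0.0152H* = 0.43, so H* = 28.3.
From dB/dt = 0: 1.05(1 - B*/894) = 0.0275·28.3, giving B* = 894·(1 - 0.741) = 232.
From dH/dt = 0: 0.00153·232 - 0.251 = 0.0383C*, so C* = 0.103/0.0383 = 2.7.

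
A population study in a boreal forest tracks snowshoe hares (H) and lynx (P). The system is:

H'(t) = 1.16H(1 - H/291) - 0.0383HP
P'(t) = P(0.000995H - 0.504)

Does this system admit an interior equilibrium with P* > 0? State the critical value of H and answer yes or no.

The predator equation gives dP/dt > 0 only when H > 0.504/0.000995 = 507.
Without the predator, H → K = 291. Since 291 < 507, the predator cannot invade.

Threshold H = 507; K < 507, so no, the predator goes extinct.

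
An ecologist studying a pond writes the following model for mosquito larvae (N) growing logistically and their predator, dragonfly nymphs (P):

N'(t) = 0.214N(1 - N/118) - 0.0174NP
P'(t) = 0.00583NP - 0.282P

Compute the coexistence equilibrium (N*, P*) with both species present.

From dP/dt = 0 with P > 0: 0.00583N* = 0.282, so N* = 48.4.
Substitute into dN/dt = 0: 0.214(1 - 48.4/118) = 0.0174P*.
The bracket is 0.59, giving P* = 0.126/0.0174 = 7.26.

N* ≈ 48.4, P* ≈ 7.26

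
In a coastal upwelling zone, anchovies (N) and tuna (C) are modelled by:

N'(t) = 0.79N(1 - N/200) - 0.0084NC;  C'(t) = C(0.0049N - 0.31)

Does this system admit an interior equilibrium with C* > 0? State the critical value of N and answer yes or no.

Threshold N = 63.3; K > 63.3, so yes, the predator persists.

The predator equation gives dC/dt > 0 only when N > 0.31/0.0049 = 63.3.
Without the predator, N → K = 200. Since 200 > 63.3, the predator can invade and persist.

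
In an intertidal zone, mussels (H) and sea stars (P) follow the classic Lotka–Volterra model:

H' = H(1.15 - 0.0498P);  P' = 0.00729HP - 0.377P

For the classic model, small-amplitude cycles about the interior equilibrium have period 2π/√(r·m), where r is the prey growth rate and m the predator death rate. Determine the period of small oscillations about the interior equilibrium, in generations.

T ≈ 9.54 generations

Here r = 1.15 and m = 0.377, so r·m = 0.434.
ω = √0.434 = 0.658 per generation, hence T = 2π/ω ≈ 9.54 generations.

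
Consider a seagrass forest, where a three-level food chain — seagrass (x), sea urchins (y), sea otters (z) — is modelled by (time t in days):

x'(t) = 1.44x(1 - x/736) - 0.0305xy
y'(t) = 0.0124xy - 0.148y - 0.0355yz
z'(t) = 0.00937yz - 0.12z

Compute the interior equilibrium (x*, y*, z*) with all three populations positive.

x* ≈ 536, y* ≈ 12.8, z* ≈ 183

From dz/dt = 0: 0.00937y* = 0.12, so y* = 12.8.
From dx/dt = 0: 1.44(1 - x*/736) = 0.0305·12.8, giving x* = 736·(1 - 0.271) = 536.
From dy/dt = 0: 0.0124·536 - 0.148 = 0.0355z*, so z* = 6.5/0.0355 = 183.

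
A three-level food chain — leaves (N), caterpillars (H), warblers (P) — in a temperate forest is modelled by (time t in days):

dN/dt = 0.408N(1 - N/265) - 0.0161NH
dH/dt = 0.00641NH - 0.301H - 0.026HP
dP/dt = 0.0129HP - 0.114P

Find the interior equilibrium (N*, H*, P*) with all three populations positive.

N* ≈ 173, H* ≈ 8.84, P* ≈ 31

From dP/dt = 0: 0.0129H* = 0.114, so H* = 8.84.
From dN/dt = 0: 0.408(1 - N*/265) = 0.0161·8.84, giving N* = 265·(1 - 0.349) = 173.
From dH/dt = 0: 0.00641·173 - 0.301 = 0.026P*, so P* = 0.805/0.026 = 31.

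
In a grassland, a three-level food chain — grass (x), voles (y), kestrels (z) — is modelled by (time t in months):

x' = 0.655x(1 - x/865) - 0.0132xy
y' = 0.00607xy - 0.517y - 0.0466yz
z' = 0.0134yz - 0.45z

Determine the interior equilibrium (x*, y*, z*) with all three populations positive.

From dz/dt = 0: 0.0134y* = 0.45, so y* = 33.6.
From dx/dt = 0: 0.655(1 - x*/865) = 0.0132·33.6, giving x* = 865·(1 - 0.677) = 280.
From dy/dt = 0: 0.00607·280 - 0.517 = 0.0466z*, so z* = 1.18/0.0466 = 25.3.

x* ≈ 280, y* ≈ 33.6, z* ≈ 25.3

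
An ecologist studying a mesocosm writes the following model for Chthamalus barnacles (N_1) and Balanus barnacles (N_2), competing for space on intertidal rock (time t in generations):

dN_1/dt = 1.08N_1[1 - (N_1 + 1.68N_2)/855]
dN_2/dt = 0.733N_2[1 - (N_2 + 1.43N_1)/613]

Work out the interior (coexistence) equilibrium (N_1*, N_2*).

Setting both brackets to zero gives the nullclines N_1 + 1.68N_2 = 855 and 1.43N_1 + N_2 = 613.
Substituting N_2 = 613 - 1.43N_1 into the first: N_1(1 - 1.68·1.43) = 855 - 1.68·613.
So N_1* = -175/-1.4 = 125, and then N_2* = 613 - 1.43·125 = 435.

N_1* ≈ 125, N_2* ≈ 435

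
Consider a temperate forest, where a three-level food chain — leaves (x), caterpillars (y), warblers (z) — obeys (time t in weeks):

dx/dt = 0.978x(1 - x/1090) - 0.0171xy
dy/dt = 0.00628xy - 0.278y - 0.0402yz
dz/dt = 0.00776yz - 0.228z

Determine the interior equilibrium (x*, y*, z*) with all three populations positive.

From dz/dt = 0: 0.00776y* = 0.228, so y* = 29.4.
From dx/dt = 0: 0.978(1 - x*/1090) = 0.0171·29.4, giving x* = 1090·(1 - 0.514) = 530.
From dy/dt = 0: 0.00628·530 - 0.278 = 0.0402z*, so z* = 3.05/0.0402 = 75.9.

x* ≈ 530, y* ≈ 29.4, z* ≈ 75.9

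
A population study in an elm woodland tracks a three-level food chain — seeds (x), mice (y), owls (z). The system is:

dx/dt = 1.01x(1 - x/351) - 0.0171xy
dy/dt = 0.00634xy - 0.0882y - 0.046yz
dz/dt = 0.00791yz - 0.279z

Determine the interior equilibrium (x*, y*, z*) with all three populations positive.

From dz/dt = 0: 0.00791y* = 0.279, so y* = 35.3.
From dx/dt = 0: 1.01(1 - x*/351) = 0.0171·35.3, giving x* = 351·(1 - 0.597) = 141.
From dy/dt = 0: 0.00634·141 - 0.0882 = 0.046z*, so z* = 0.808/0.046 = 17.6.

x* ≈ 141, y* ≈ 35.3, z* ≈ 17.6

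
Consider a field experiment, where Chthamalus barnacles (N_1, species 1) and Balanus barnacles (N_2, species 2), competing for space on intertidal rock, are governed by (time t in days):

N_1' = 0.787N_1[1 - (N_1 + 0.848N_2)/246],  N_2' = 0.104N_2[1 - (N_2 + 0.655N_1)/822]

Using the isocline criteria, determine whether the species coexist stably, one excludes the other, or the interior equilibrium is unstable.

Compare the nullcline intercepts: K1/α12 = 246/0.848 = 290 < K2 = 822; K2/α21 = 822/0.655 = 1250 > K1 = 246.
Since the inequalities point opposite ways, species 2 can invade but species 1 cannot.

species 2 excludes species 1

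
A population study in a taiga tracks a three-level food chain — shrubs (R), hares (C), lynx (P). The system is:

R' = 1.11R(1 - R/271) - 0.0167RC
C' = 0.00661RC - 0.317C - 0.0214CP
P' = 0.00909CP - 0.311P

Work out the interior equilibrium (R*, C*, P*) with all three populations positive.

From dP/dt = 0: 0.00909C* = 0.311, so C* = 34.2.
From dR/dt = 0: 1.11(1 - R*/271) = 0.0167·34.2, giving R* = 271·(1 - 0.515) = 132.
From dC/dt = 0: 0.00661·132 - 0.317 = 0.0214P*, so P* = 0.552/0.0214 = 25.8.

R* ≈ 132, C* ≈ 34.2, P* ≈ 25.8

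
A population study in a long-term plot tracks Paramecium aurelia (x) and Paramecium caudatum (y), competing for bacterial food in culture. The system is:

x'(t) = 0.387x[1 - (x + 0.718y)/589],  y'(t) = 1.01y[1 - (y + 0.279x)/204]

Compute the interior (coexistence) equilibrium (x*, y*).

Setting both brackets to zero gives the nullclines x + 0.718y = 589 and 0.279x + y = 204.
Substituting y = 204 - 0.279x into the first: x(1 - 0.718·0.279) = 589 - 0.718·204.
So x* = 443/0.8 = 553, and then y* = 204 - 0.279·553 = 49.6.

x* ≈ 553, y* ≈ 49.6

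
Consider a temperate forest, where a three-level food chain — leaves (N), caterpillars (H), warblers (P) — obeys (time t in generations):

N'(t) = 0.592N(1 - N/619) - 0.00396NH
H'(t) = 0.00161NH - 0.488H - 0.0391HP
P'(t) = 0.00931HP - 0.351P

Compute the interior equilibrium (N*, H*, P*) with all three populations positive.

N* ≈ 463, H* ≈ 37.7, P* ≈ 6.58

From dP/dt = 0: 0.00931H* = 0.351, so H* = 37.7.
From dN/dt = 0: 0.592(1 - N*/619) = 0.00396·37.7, giving N* = 619·(1 - 0.252) = 463.
From dH/dt = 0: 0.00161·463 - 0.488 = 0.0391P*, so P* = 0.257/0.0391 = 6.58.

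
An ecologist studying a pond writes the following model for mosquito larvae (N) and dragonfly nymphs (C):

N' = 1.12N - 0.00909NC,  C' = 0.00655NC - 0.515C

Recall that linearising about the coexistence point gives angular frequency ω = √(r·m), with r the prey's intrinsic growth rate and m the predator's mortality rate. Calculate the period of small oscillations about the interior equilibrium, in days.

T ≈ 8.27 days

Here r = 1.12 and m = 0.515, so r·m = 0.577.
ω = √0.577 = 0.759 per day, hence T = 2π/ω ≈ 8.27 days.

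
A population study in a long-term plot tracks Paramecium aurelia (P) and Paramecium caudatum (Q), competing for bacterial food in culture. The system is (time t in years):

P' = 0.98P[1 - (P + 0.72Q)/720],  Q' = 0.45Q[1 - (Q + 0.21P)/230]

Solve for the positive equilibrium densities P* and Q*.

P* ≈ 653, Q* ≈ 92.8

Setting both brackets to zero gives the nullclines P + 0.72Q = 720 and 0.21P + Q = 230.
Substituting Q = 230 - 0.21P into the first: P(1 - 0.72·0.21) = 720 - 0.72·230.
So P* = 554/0.849 = 653, and then Q* = 230 - 0.21·653 = 92.8.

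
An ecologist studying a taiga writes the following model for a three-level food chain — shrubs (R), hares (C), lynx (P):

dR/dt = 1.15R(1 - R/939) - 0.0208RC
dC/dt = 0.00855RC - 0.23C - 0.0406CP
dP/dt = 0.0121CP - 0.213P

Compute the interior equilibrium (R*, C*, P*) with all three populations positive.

From dP/dt = 0: 0.0121C* = 0.213, so C* = 17.6.
From dR/dt = 0: 1.15(1 - R*/939) = 0.0208·17.6, giving R* = 939·(1 - 0.318) = 640.
From dC/dt = 0: 0.00855·640 - 0.23 = 0.0406P*, so P* = 5.24/0.0406 = 129.

R* ≈ 640, C* ≈ 17.6, P* ≈ 129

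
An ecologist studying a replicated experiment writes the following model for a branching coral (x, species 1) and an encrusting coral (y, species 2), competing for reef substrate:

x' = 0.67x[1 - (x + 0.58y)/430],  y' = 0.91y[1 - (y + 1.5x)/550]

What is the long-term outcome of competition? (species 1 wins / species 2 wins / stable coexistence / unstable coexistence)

Compare the nullcline intercepts: K1/α12 = 430/0.58 = 741 > K2 = 550; K2/α21 = 550/1.5 = 367 < K1 = 430.
Since the inequalities point opposite ways, species 1 can invade but species 2 cannot.

species 1 excludes species 2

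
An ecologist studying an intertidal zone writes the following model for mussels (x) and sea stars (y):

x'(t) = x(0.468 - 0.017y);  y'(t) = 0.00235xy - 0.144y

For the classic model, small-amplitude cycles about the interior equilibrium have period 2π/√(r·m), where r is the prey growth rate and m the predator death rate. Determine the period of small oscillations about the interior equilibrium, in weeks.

Here r = 0.468 and m = 0.144, so r·m = 0.0674.
ω = √0.0674 = 0.26 per week, hence T = 2π/ω ≈ 24.2 weeks.

T ≈ 24.2 weeks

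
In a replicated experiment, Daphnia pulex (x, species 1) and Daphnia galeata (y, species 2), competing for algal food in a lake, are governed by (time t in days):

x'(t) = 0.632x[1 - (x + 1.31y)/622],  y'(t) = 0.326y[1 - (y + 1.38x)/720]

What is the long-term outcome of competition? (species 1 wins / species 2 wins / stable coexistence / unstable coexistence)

Compare the nullcline intercepts: K1/α12 = 622/1.31 = 475 < K2 = 720; K2/α21 = 720/1.38 = 522 < K1 = 622.
Since both are reversed, neither can invade when rare; the interior point is a saddle.

unstable coexistence (outcome depends on initial conditions)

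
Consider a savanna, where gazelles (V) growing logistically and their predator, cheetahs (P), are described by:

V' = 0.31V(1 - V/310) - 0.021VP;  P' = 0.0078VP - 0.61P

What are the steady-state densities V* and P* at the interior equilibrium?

V* ≈ 78.2, P* ≈ 11

From dP/dt = 0 with P > 0: 0.0078V* = 0.61, so V* = 78.2.
Substitute into dV/dt = 0: 0.31(1 - 78.2/310) = 0.021P*.
The bracket is 0.748, giving P* = 0.232/0.021 = 11.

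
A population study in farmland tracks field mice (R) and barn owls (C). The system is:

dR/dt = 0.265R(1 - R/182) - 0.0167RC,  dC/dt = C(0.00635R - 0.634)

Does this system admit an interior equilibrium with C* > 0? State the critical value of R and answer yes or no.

The predator equation gives dC/dt > 0 only when R > 0.634/0.00635 = 99.8.
Without the predator, R → K = 182. Since 182 > 99.8, the predator can invade and persist.

Threshold R = 99.8; K > 99.8, so yes, the predator persists.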